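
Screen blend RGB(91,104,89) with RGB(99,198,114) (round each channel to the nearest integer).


Screen: C = 255 - (255-A)×(255-B)/255, rounded to nearest integer
R: 255 - (255-91)×(255-99)/255 = 255 - 25584/255 ≈ 255 - 100.329 = 154.671 → 155
G: 255 - (255-104)×(255-198)/255 = 255 - 8607/255 ≈ 255 - 33.753 = 221.247 → 221
B: 255 - (255-89)×(255-114)/255 = 255 - 23406/255 ≈ 255 - 91.788 = 163.212 → 163
= RGB(155, 221, 163)


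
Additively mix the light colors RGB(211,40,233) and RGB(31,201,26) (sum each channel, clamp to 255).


Additive: each channel = min(255, C₁+C₂)
R: 211+31 = 242 → 242
G: 40+201 = 241 → 241
B: 233+26 = 259 → 255
= RGB(242, 241, 255)


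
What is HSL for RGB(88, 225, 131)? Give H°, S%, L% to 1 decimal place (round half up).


Normalize: R'=88/255≈0.3451, G'=225/255≈0.8824, B'=131/255≈0.5137
Max=225/255, Min=88/255, Δ=Max-Min=137/255
L = (Max+Min)/2 = (225+88)/510 = 313/510 = 0.61372… → L = 61.4%
L > 0.5 → S = Δ/(2-Max-Min) = 137/(510-225-88) = 137/197 = 0.69543… → S = 69.5%
(the 1/255 factors cancel in S and H, so raw channel differences can be used)
Max is G' → H = 60 × ((B-R)/Δ + 2) = 60 × ((131-88)/137 + 2)
  43/137 + 2 = 0.3138… + 2 = 2.3138…
  H = 60 × 2.3138… = 138.832…° → H = 138.8°
= HSL(138.8°, 69.5%, 61.4%)


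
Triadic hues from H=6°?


Triadic: equally spaced at 120° intervals
H1 = 6°
H2 = (6 + 120) mod 360 = 126°
H3 = (6 + 240) mod 360 = 246°
Triadic = 6°, 126°, 246°


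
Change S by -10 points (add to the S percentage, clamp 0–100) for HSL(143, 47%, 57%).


Original S = 47%
Adjustment = -10 percentage points
New S = 47 + (-10) = 37
Clamp to [0, 100] → 37
= HSL(143°, 37%, 57%)


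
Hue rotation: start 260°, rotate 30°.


New hue = (H + rotation) mod 360
New hue = (260 + 30) mod 360
= 290 mod 360
= 290°


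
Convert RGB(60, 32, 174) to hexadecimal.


R = 60 → 3C (hex)
G = 32 → 20 (hex)
B = 174 → AE (hex)
Hex = #3C20AE


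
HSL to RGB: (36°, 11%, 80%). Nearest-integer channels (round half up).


H=36°, S=0.11, L=0.80
C = (1-|2L-1|)×S = (1-|0.60|)×0.11 = 0.044
H' = H/60 = 36/60 ≈ 0.6000; X = C×(1-|H' mod 2 - 1|) = 0.0264
m = L - C/2 = 0.80 - 0.022 = 0.778
Sector ⌊H'⌋ = 0 → (R',G',B') = (0.044, 0.0264, 0.0)
RGB = ((R'+m)×255, (G'+m)×255, (B'+m)×255) = (209.61, 205.122, 198.39)
Round half up → RGB(210, 205, 198)


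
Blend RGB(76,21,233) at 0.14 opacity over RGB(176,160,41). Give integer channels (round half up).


C = α×F + (1-α)×B, with 1-α = 0.86
R: 0.14×76 + 0.86×176 = 10.64 + 151.36 = 162.00 → 162
G: 0.14×21 + 0.86×160 = 2.94 + 137.60 = 140.54 → 141
B: 0.14×233 + 0.86×41 = 32.62 + 35.26 = 67.88 → 68
= RGB(162, 141, 68)


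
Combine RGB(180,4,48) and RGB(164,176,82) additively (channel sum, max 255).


Additive: each channel = min(255, C₁+C₂)
R: 180+164 = 344 → 255
G: 4+176 = 180 → 180
B: 48+82 = 130 → 130
= RGB(255, 180, 130)


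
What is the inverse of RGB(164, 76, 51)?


Invert: (255-R, 255-G, 255-B)
R: 255-164 = 91
G: 255-76 = 179
B: 255-51 = 204
= RGB(91, 179, 204)


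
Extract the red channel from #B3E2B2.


Color: #B3E2B2
R = B3 = 179
G = E2 = 226
B = B2 = 178
Red = 179


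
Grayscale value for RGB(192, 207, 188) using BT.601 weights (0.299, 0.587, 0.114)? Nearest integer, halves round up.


Gray = 0.299×R + 0.587×G + 0.114×B
Gray = 0.299×192 + 0.587×207 + 0.114×188
Gray = 57.408 + 121.509 + 21.432
Gray = 200.349 → round half up → 200
Gray = 200


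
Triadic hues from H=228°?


Triadic: equally spaced at 120° intervals
H1 = 228°
H2 = (228 + 120) mod 360 = 348°
H3 = (228 + 240) mod 360 = 108°
Triadic = 228°, 348°, 108°


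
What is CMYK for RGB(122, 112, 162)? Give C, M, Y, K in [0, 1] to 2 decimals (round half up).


R'=122/255≈0.4784, G'=112/255≈0.4392, B'=162/255≈0.6353
K = 1 - max(R',G',B') = 1 - 162/255 = 93/255 = 0.36470… → 0.36
(1-R'-K)/(1-K) simplifies to (max-R)/max with max = 162:
C = (162-122)/162 = 40/162 = 0.24691… → 0.25
M = (162-112)/162 = 50/162 = 0.30864… → 0.31
Y = (162-162)/162 = 0/162 = 0 → 0.00
= CMYK(0.25, 0.31, 0.00, 0.36)


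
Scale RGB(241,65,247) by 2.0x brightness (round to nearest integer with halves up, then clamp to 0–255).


Multiply each channel by 2.0, round half up, clamp to [0, 255]
R: 241×2.0 = 482 → clamp → 255
G: 65×2.0 = 130
B: 247×2.0 = 494 → clamp → 255
= RGB(255, 130, 255)


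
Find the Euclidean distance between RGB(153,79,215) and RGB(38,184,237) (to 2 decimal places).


d = √[(R₁-R₂)² + (G₁-G₂)² + (B₁-B₂)²]
d = √[(153-38)² + (79-184)² + (215-237)²]
d = √[13225 + 11025 + 484]
d = √24734
d ≈ 157.27


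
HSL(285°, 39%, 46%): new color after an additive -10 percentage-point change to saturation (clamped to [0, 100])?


Original S = 39%
Adjustment = -10 percentage points
New S = 39 + (-10) = 29
Clamp to [0, 100] → 29
= HSL(285°, 29%, 46%)


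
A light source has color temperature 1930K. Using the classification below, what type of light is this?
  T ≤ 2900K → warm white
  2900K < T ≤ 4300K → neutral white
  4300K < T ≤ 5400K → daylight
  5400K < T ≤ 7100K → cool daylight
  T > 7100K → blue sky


Temperature: 1930K
1930K ≤ 2900K → warm white
Classification: warm white


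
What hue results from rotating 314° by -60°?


New hue = (H + rotation) mod 360
New hue = (314 -60) mod 360
= 254 mod 360
= 254°


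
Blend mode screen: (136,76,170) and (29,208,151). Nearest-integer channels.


Screen: C = 255 - (255-A)×(255-B)/255, rounded to nearest integer
R: 255 - (255-136)×(255-29)/255 = 255 - 26894/255 ≈ 255 - 105.467 = 149.533 → 150
G: 255 - (255-76)×(255-208)/255 = 255 - 8413/255 ≈ 255 - 32.992 = 222.008 → 222
B: 255 - (255-170)×(255-151)/255 = 255 - 8840/255 ≈ 255 - 34.667 = 220.333 → 220
= RGB(150, 222, 220)


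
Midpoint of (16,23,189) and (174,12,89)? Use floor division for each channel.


Midpoint: each channel = ⌊(C₁+C₂)/2⌋
R: ⌊(16+174)/2⌋ = 95
G: ⌊(23+12)/2⌋ = 17
B: ⌊(189+89)/2⌋ = 139
= RGB(95, 17, 139)


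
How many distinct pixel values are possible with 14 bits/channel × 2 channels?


Total bits = 14 bits/channel × 2 channels = 28 bits
Distinct pixel values = 2^28
= 268,435,456 pixel values


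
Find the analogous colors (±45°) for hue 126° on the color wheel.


Base hue: 126°
Left analog: (126 - 45) mod 360 = 81°
Right analog: (126 + 45) mod 360 = 171°
Analogous hues = 81° and 171°


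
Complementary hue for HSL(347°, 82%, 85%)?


Complement = opposite side of color wheel = hue + 180°
H' = (347 + 180) mod 360 = 167°
S and L unchanged.
= HSL(167°, 82%, 85%)


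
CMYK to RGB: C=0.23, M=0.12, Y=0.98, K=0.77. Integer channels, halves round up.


R = 255 × (1-C) × (1-K) = 255 × 0.77 × 0.23 = 45.1605 → 45
G = 255 × (1-M) × (1-K) = 255 × 0.88 × 0.23 = 51.612 → 52
B = 255 × (1-Y) × (1-K) = 255 × 0.02 × 0.23 = 1.173 → 1
= RGB(45, 52, 1)


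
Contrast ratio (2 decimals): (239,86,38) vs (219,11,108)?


Linearize each sRGB channel c=v/255: c/12.92 if c ≤ 0.04045 else ((c+0.055)/1.055)^2.4
L = 0.2126×R_lin + 0.7152×G_lin + 0.0722×B_lin
Color 1 (239,86,38):
  R=239: 239/255≈0.9373 > 0.04045 → ((0.9373+0.055)/1.055)^2.4 ≈ 0.86316
  G=86: 86/255≈0.3373 > 0.04045 → ((0.3373+0.055)/1.055)^2.4 ≈ 0.09306
  B=38: 38/255≈0.1490 > 0.04045 → ((0.1490+0.055)/1.055)^2.4 ≈ 0.01938
  L1 = 0.2126×0.86316 + 0.7152×0.09306 + 0.0722×0.01938 ≈ 0.25146
Color 2 (219,11,108):
  R=219: 219/255≈0.8588 > 0.04045 → ((0.8588+0.055)/1.055)^2.4 ≈ 0.70838
  G=11: 11/255≈0.0431 > 0.04045 → ((0.0431+0.055)/1.055)^2.4 ≈ 0.00335
  B=108: 108/255≈0.4235 > 0.04045 → ((0.4235+0.055)/1.055)^2.4 ≈ 0.14996
  L2 = 0.2126×0.70838 + 0.7152×0.00335 + 0.0722×0.14996 ≈ 0.16382
Lighter = 0.25146, Darker = 0.16382
Ratio = (L_lighter + 0.05) / (L_darker + 0.05)
Ratio = (0.25146 + 0.05) / (0.16382 + 0.05) = 0.30146 / 0.21382 ≈ 1.4099
Ratio ≈ 1.41:1


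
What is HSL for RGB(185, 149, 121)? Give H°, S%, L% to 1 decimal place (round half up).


Normalize: R'=185/255≈0.7255, G'=149/255≈0.5843, B'=121/255≈0.4745
Max=185/255, Min=121/255, Δ=Max-Min=64/255
L = (Max+Min)/2 = (185+121)/510 = 306/510 = 0.6 → L = 60.0%
L > 0.5 → S = Δ/(2-Max-Min) = 64/(510-185-121) = 64/204 = 0.31372… → S = 31.4%
(the 1/255 factors cancel in S and H, so raw channel differences can be used)
Max is R' → H = 60 × (((G-B)/Δ) mod 6) = 60 × (((149-121)/64) mod 6)
  28/64 = 0.4375
  H = 60 × 0.4375 = 26.25° → H = 26.3°
= HSL(26.3°, 31.4%, 60.0%)


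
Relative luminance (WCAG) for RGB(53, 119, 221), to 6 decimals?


Linearize each channel (sRGB transfer function): c = v/255; c_lin = c/12.92 if c ≤ 0.04045, else ((c+0.055)/1.055)^2.4
  R: 53/255 ≈ 0.207843 > 0.04045 → ((0.207843+0.055)/1.055)^2.4 ≈ 0.035601
  G: 119/255 ≈ 0.466667 > 0.04045 → ((0.466667+0.055)/1.055)^2.4 ≈ 0.184475
  B: 221/255 ≈ 0.866667 > 0.04045 → ((0.866667+0.055)/1.055)^2.4 ≈ 0.723055
R_lin = 0.035601, G_lin = 0.184475, B_lin = 0.723055
L = 0.2126×R + 0.7152×G + 0.0722×B
L = 0.2126×0.035601 + 0.7152×0.184475 + 0.0722×0.723055
L ≈ 0.191710


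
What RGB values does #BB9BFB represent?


BB → 187 (R)
9B → 155 (G)
FB → 251 (B)
= RGB(187, 155, 251)


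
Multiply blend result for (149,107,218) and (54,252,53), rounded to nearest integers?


Multiply: C = A×B/255, rounded to nearest integer
R: 149×54/255 = 8046/255 ≈ 31.553 → 32
G: 107×252/255 = 26964/255 ≈ 105.741 → 106
B: 218×53/255 = 11554/255 ≈ 45.310 → 45
= RGB(32, 106, 45)


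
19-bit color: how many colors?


Colors = 2^bits = 2^19
= 524,288 colors


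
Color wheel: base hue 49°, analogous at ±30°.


Base hue: 49°
Left analog: (49 - 30) mod 360 = 19°
Right analog: (49 + 30) mod 360 = 79°
Analogous hues = 19° and 79°


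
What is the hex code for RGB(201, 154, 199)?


R = 201 → C9 (hex)
G = 154 → 9A (hex)
B = 199 → C7 (hex)
Hex = #C99AC7


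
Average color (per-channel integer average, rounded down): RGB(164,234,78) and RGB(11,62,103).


Midpoint: each channel = ⌊(C₁+C₂)/2⌋
R: ⌊(164+11)/2⌋ = 87
G: ⌊(234+62)/2⌋ = 148
B: ⌊(78+103)/2⌋ = 90
= RGB(87, 148, 90)


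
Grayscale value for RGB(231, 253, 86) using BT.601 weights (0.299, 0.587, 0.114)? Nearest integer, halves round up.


Gray = 0.299×R + 0.587×G + 0.114×B
Gray = 0.299×231 + 0.587×253 + 0.114×86
Gray = 69.069 + 148.511 + 9.804
Gray = 227.384 → round half up → 227
Gray = 227


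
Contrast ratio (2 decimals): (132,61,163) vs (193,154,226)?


Linearize each sRGB channel c=v/255: c/12.92 if c ≤ 0.04045 else ((c+0.055)/1.055)^2.4
L = 0.2126×R_lin + 0.7152×G_lin + 0.0722×B_lin
Color 1 (132,61,163):
  R=132: 132/255≈0.5176 > 0.04045 → ((0.5176+0.055)/1.055)^2.4 ≈ 0.23074
  G=61: 61/255≈0.2392 > 0.04045 → ((0.2392+0.055)/1.055)^2.4 ≈ 0.04667
  B=163: 163/255≈0.6392 > 0.04045 → ((0.6392+0.055)/1.055)^2.4 ≈ 0.36625
  L1 = 0.2126×0.23074 + 0.7152×0.04667 + 0.0722×0.36625 ≈ 0.10887
Color 2 (193,154,226):
  R=193: 193/255≈0.7569 > 0.04045 → ((0.7569+0.055)/1.055)^2.4 ≈ 0.53328
  G=154: 154/255≈0.6039 > 0.04045 → ((0.6039+0.055)/1.055)^2.4 ≈ 0.32314
  B=226: 226/255≈0.8863 > 0.04045 → ((0.8863+0.055)/1.055)^2.4 ≈ 0.76052
  L2 = 0.2126×0.53328 + 0.7152×0.32314 + 0.0722×0.76052 ≈ 0.39940
Lighter = 0.39940, Darker = 0.10887
Ratio = (L_lighter + 0.05) / (L_darker + 0.05)
Ratio = (0.39940 + 0.05) / (0.10887 + 0.05) = 0.44940 / 0.15887 ≈ 2.8286
Ratio ≈ 2.83:1


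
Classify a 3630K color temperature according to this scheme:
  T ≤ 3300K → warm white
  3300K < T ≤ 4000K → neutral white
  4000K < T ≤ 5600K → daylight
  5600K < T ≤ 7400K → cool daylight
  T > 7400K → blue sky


Temperature: 3630K
3300K < 3630K ≤ 4000K → neutral white
Classification: neutral white


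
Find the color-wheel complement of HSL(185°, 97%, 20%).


Complement = opposite side of color wheel = hue + 180°
H' = (185 + 180) mod 360 = 5°
S and L unchanged.
= HSL(5°, 97%, 20%)


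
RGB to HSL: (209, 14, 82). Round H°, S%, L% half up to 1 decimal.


Normalize: R'=209/255≈0.8196, G'=14/255≈0.0549, B'=82/255≈0.3216
Max=209/255, Min=14/255, Δ=Max-Min=195/255
L = (Max+Min)/2 = (209+14)/510 = 223/510 = 0.43725… → L = 43.7%
L ≤ 0.5 → S = Δ/(Max+Min) = 195/(209+14) = 195/223 = 0.87443… → S = 87.4%
(the 1/255 factors cancel in S and H, so raw channel differences can be used)
Max is R' → H = 60 × (((G-B)/Δ) mod 6) = 60 × (((14-82)/195) mod 6)
  (-68)/195 = -0.3487…; negative, so add 6 → 5.6512…
  H = 60 × 5.6512… = 339.076…° → H = 339.1°
= HSL(339.1°, 87.4%, 43.7%)


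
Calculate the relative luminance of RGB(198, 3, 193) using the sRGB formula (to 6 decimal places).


Linearize each channel (sRGB transfer function): c = v/255; c_lin = c/12.92 if c ≤ 0.04045, else ((c+0.055)/1.055)^2.4
  R: 198/255 ≈ 0.776471 > 0.04045 → ((0.776471+0.055)/1.055)^2.4 ≈ 0.564712
  G: 3/255 ≈ 0.011765 ≤ 0.04045 → 0.011765/12.92 ≈ 0.000911
  B: 193/255 ≈ 0.756863 > 0.04045 → ((0.756863+0.055)/1.055)^2.4 ≈ 0.533276
R_lin = 0.564712, G_lin = 0.000911, B_lin = 0.533276
L = 0.2126×R + 0.7152×G + 0.0722×B
L = 0.2126×0.564712 + 0.7152×0.000911 + 0.0722×0.533276
L ≈ 0.159211


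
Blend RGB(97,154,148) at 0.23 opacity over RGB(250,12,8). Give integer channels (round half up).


C = α×F + (1-α)×B, with 1-α = 0.77
R: 0.23×97 + 0.77×250 = 22.31 + 192.50 = 214.81 → 215
G: 0.23×154 + 0.77×12 = 35.42 + 9.24 = 44.66 → 45
B: 0.23×148 + 0.77×8 = 34.04 + 6.16 = 40.20 → 40
= RGB(215, 45, 40)


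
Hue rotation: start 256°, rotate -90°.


New hue = (H + rotation) mod 360
New hue = (256 -90) mod 360
= 166 mod 360
= 166°


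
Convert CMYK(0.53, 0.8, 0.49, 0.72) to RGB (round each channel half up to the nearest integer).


R = 255 × (1-C) × (1-K) = 255 × 0.47 × 0.28 = 33.558 → 34
G = 255 × (1-M) × (1-K) = 255 × 0.20 × 0.28 = 14.28 → 14
B = 255 × (1-Y) × (1-K) = 255 × 0.51 × 0.28 = 36.414 → 36
= RGB(34, 14, 36)


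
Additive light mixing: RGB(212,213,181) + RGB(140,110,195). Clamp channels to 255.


Additive: each channel = min(255, C₁+C₂)
R: 212+140 = 352 → 255
G: 213+110 = 323 → 255
B: 181+195 = 376 → 255
= RGB(255, 255, 255)


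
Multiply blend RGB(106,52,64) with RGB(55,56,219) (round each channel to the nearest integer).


Multiply: C = A×B/255, rounded to nearest integer
R: 106×55/255 = 5830/255 ≈ 22.863 → 23
G: 52×56/255 = 2912/255 ≈ 11.420 → 11
B: 64×219/255 = 14016/255 ≈ 54.965 → 55
= RGB(23, 11, 55)


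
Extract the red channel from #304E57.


Color: #304E57
R = 30 = 48
G = 4E = 78
B = 57 = 87
Red = 48


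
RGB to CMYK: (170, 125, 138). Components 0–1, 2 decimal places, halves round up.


R'=170/255≈0.6667, G'=125/255≈0.4902, B'=138/255≈0.5412
K = 1 - max(R',G',B') = 1 - 170/255 = 85/255 = 0.33333… → 0.33
(1-R'-K)/(1-K) simplifies to (max-R)/max with max = 170:
C = (170-170)/170 = 0/170 = 0 → 0.00
M = (170-125)/170 = 45/170 = 0.26470… → 0.26
Y = (170-138)/170 = 32/170 = 0.18823… → 0.19
= CMYK(0.00, 0.26, 0.19, 0.33)


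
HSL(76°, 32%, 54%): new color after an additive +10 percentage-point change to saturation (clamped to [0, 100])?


Original S = 32%
Adjustment = +10 percentage points
New S = 32 + (10) = 42
Clamp to [0, 100] → 42
= HSL(76°, 42%, 54%)


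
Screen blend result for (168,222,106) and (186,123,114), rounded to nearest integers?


Screen: C = 255 - (255-A)×(255-B)/255, rounded to nearest integer
R: 255 - (255-168)×(255-186)/255 = 255 - 6003/255 ≈ 255 - 23.541 = 231.459 → 231
G: 255 - (255-222)×(255-123)/255 = 255 - 4356/255 ≈ 255 - 17.082 = 237.918 → 238
B: 255 - (255-106)×(255-114)/255 = 255 - 21009/255 ≈ 255 - 82.388 = 172.612 → 173
= RGB(231, 238, 173)


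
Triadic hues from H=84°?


Triadic: equally spaced at 120° intervals
H1 = 84°
H2 = (84 + 120) mod 360 = 204°
H3 = (84 + 240) mod 360 = 324°
Triadic = 84°, 204°, 324°


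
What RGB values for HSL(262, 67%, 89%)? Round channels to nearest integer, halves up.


H=262°, S=0.67, L=0.89
C = (1-|2L-1|)×S = (1-|0.78|)×0.67 = 0.1474
H' = H/60 = 262/60 ≈ 4.3667; X = C×(1-|H' mod 2 - 1|) ≈ 0.0540
m = L - C/2 = 0.89 - 0.0737 = 0.8163
Sector ⌊H'⌋ = 4 → (R',G',B') = (≈0.0540, 0.0, 0.1474)
RGB = ((R'+m)×255, (G'+m)×255, (B'+m)×255) = (221.9384, 208.1565, 245.7435)
Round half up → RGB(222, 208, 246)


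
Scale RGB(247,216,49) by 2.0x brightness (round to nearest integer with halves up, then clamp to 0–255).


Multiply each channel by 2.0, round half up, clamp to [0, 255]
R: 247×2.0 = 494 → clamp → 255
G: 216×2.0 = 432 → clamp → 255
B: 49×2.0 = 98
= RGB(255, 255, 98)


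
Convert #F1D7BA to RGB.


F1 → 241 (R)
D7 → 215 (G)
BA → 186 (B)
= RGB(241, 215, 186)


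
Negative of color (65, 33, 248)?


Invert: (255-R, 255-G, 255-B)
R: 255-65 = 190
G: 255-33 = 222
B: 255-248 = 7
= RGB(190, 222, 7)


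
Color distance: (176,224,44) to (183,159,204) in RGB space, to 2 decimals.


d = √[(R₁-R₂)² + (G₁-G₂)² + (B₁-B₂)²]
d = √[(176-183)² + (224-159)² + (44-204)²]
d = √[49 + 4225 + 25600]
d = √29874
d ≈ 172.84


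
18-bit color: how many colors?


Colors = 2^bits = 2^18
= 262,144 colors


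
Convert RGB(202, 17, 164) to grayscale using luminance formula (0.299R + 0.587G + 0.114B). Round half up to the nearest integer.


Gray = 0.299×R + 0.587×G + 0.114×B
Gray = 0.299×202 + 0.587×17 + 0.114×164
Gray = 60.398 + 9.979 + 18.696
Gray = 89.073 → round half up → 89
Gray = 89


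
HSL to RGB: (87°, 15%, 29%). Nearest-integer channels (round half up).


H=87°, S=0.15, L=0.29
C = (1-|2L-1|)×S = (1-|-0.42|)×0.15 = 0.087
H' = H/60 = 87/60 ≈ 1.4500; X = C×(1-|H' mod 2 - 1|) = 0.04785
m = L - C/2 = 0.29 - 0.0435 = 0.2465
Sector ⌊H'⌋ = 1 → (R',G',B') = (0.04785, 0.087, 0.0)
RGB = ((R'+m)×255, (G'+m)×255, (B'+m)×255) = (75.05925, 85.0425, 62.8575)
Round half up → RGB(75, 85, 63)


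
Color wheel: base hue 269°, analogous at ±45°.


Base hue: 269°
Left analog: (269 - 45) mod 360 = 224°
Right analog: (269 + 45) mod 360 = 314°
Analogous hues = 224° and 314°


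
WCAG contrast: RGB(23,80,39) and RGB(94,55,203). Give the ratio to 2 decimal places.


Linearize each sRGB channel c=v/255: c/12.92 if c ≤ 0.04045 else ((c+0.055)/1.055)^2.4
L = 0.2126×R_lin + 0.7152×G_lin + 0.0722×B_lin
Color 1 (23,80,39):
  R=23: 23/255≈0.0902 > 0.04045 → ((0.0902+0.055)/1.055)^2.4 ≈ 0.00857
  G=80: 80/255≈0.3137 > 0.04045 → ((0.3137+0.055)/1.055)^2.4 ≈ 0.08022
  B=39: 39/255≈0.1529 > 0.04045 → ((0.1529+0.055)/1.055)^2.4 ≈ 0.02029
  L1 = 0.2126×0.00857 + 0.7152×0.08022 + 0.0722×0.02029 ≈ 0.06066
Color 2 (94,55,203):
  R=94: 94/255≈0.3686 > 0.04045 → ((0.3686+0.055)/1.055)^2.4 ≈ 0.11193
  G=55: 55/255≈0.2157 > 0.04045 → ((0.2157+0.055)/1.055)^2.4 ≈ 0.03820
  B=203: 203/255≈0.7961 > 0.04045 → ((0.7961+0.055)/1.055)^2.4 ≈ 0.59720
  L2 = 0.2126×0.11193 + 0.7152×0.03820 + 0.0722×0.59720 ≈ 0.09424
Lighter = 0.09424, Darker = 0.06066
Ratio = (L_lighter + 0.05) / (L_darker + 0.05)
Ratio = (0.09424 + 0.05) / (0.06066 + 0.05) = 0.14424 / 0.11066 ≈ 1.3034
Ratio ≈ 1.30:1


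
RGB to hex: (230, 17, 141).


R = 230 → E6 (hex)
G = 17 → 11 (hex)
B = 141 → 8D (hex)
Hex = #E6118D


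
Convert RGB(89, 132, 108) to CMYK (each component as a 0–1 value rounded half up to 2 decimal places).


R'=89/255≈0.3490, G'=132/255≈0.5176, B'=108/255≈0.4235
K = 1 - max(R',G',B') = 1 - 132/255 = 123/255 = 0.48235… → 0.48
(1-R'-K)/(1-K) simplifies to (max-R)/max with max = 132:
C = (132-89)/132 = 43/132 = 0.32575… → 0.33
M = (132-132)/132 = 0/132 = 0 → 0.00
Y = (132-108)/132 = 24/132 = 0.18181… → 0.18
= CMYK(0.33, 0.00, 0.18, 0.48)


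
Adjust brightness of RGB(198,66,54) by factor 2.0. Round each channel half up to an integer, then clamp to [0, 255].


Multiply each channel by 2.0, round half up, clamp to [0, 255]
R: 198×2.0 = 396 → clamp → 255
G: 66×2.0 = 132
B: 54×2.0 = 108
= RGB(255, 132, 108)


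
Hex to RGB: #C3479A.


C3 → 195 (R)
47 → 71 (G)
9A → 154 (B)
= RGB(195, 71, 154)


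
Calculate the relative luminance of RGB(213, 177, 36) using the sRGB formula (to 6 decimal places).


Linearize each channel (sRGB transfer function): c = v/255; c_lin = c/12.92 if c ≤ 0.04045, else ((c+0.055)/1.055)^2.4
  R: 213/255 ≈ 0.835294 > 0.04045 → ((0.835294+0.055)/1.055)^2.4 ≈ 0.665387
  G: 177/255 ≈ 0.694118 > 0.04045 → ((0.694118+0.055)/1.055)^2.4 ≈ 0.439657
  B: 36/255 ≈ 0.141176 > 0.04045 → ((0.141176+0.055)/1.055)^2.4 ≈ 0.017642
R_lin = 0.665387, G_lin = 0.439657, B_lin = 0.017642
L = 0.2126×R + 0.7152×G + 0.0722×B
L = 0.2126×0.665387 + 0.7152×0.439657 + 0.0722×0.017642
L ≈ 0.457178


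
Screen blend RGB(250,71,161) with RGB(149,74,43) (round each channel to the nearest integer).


Screen: C = 255 - (255-A)×(255-B)/255, rounded to nearest integer
R: 255 - (255-250)×(255-149)/255 = 255 - 530/255 ≈ 255 - 2.078 = 252.922 → 253
G: 255 - (255-71)×(255-74)/255 = 255 - 33304/255 ≈ 255 - 130.604 = 124.396 → 124
B: 255 - (255-161)×(255-43)/255 = 255 - 19928/255 ≈ 255 - 78.149 = 176.851 → 177
= RGB(253, 124, 177)


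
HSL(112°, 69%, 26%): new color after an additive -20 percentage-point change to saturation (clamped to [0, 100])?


Original S = 69%
Adjustment = -20 percentage points
New S = 69 + (-20) = 49
Clamp to [0, 100] → 49
= HSL(112°, 49%, 26%)


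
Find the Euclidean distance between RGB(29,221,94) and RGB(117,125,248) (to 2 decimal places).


d = √[(R₁-R₂)² + (G₁-G₂)² + (B₁-B₂)²]
d = √[(29-117)² + (221-125)² + (94-248)²]
d = √[7744 + 9216 + 23716]
d = √40676
d ≈ 201.68


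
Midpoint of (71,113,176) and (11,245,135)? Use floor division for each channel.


Midpoint: each channel = ⌊(C₁+C₂)/2⌋
R: ⌊(71+11)/2⌋ = 41
G: ⌊(113+245)/2⌋ = 179
B: ⌊(176+135)/2⌋ = 155
= RGB(41, 179, 155)


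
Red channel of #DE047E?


Color: #DE047E
R = DE = 222
G = 04 = 4
B = 7E = 126
Red = 222


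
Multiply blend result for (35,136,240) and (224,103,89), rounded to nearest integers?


Multiply: C = A×B/255, rounded to nearest integer
R: 35×224/255 = 7840/255 ≈ 30.745 → 31
G: 136×103/255 = 14008/255 ≈ 54.933 → 55
B: 240×89/255 = 21360/255 ≈ 83.765 → 84
= RGB(31, 55, 84)


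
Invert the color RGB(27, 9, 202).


Invert: (255-R, 255-G, 255-B)
R: 255-27 = 228
G: 255-9 = 246
B: 255-202 = 53
= RGB(228, 246, 53)


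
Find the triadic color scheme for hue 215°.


Triadic: equally spaced at 120° intervals
H1 = 215°
H2 = (215 + 120) mod 360 = 335°
H3 = (215 + 240) mod 360 = 95°
Triadic = 215°, 335°, 95°


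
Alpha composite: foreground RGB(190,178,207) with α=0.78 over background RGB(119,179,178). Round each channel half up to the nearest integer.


C = α×F + (1-α)×B, with 1-α = 0.22
R: 0.78×190 + 0.22×119 = 148.20 + 26.18 = 174.38 → 174
G: 0.78×178 + 0.22×179 = 138.84 + 39.38 = 178.22 → 178
B: 0.78×207 + 0.22×178 = 161.46 + 39.16 = 200.62 → 201
= RGB(174, 178, 201)


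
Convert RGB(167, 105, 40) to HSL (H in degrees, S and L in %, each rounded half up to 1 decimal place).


Normalize: R'=167/255≈0.6549, G'=105/255≈0.4118, B'=40/255≈0.1569
Max=167/255, Min=40/255, Δ=Max-Min=127/255
L = (Max+Min)/2 = (167+40)/510 = 207/510 = 0.40588… → L = 40.6%
L ≤ 0.5 → S = Δ/(Max+Min) = 127/(167+40) = 127/207 = 0.61352… → S = 61.4%
(the 1/255 factors cancel in S and H, so raw channel differences can be used)
Max is R' → H = 60 × (((G-B)/Δ) mod 6) = 60 × (((105-40)/127) mod 6)
  65/127 = 0.5118…
  H = 60 × 0.5118… = 30.708…° → H = 30.7°
= HSL(30.7°, 61.4%, 40.6%)


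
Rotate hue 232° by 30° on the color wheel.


New hue = (H + rotation) mod 360
New hue = (232 + 30) mod 360
= 262 mod 360
= 262°


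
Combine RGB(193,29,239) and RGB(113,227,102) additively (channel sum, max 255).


Additive: each channel = min(255, C₁+C₂)
R: 193+113 = 306 → 255
G: 29+227 = 256 → 255
B: 239+102 = 341 → 255
= RGB(255, 255, 255)


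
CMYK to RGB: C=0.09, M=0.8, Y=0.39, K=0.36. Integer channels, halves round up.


R = 255 × (1-C) × (1-K) = 255 × 0.91 × 0.64 = 148.512 → 149
G = 255 × (1-M) × (1-K) = 255 × 0.20 × 0.64 = 32.64 → 33
B = 255 × (1-Y) × (1-K) = 255 × 0.61 × 0.64 = 99.552 → 100
= RGB(149, 33, 100)


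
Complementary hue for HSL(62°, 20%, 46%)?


Complement = opposite side of color wheel = hue + 180°
H' = (62 + 180) mod 360 = 242°
S and L unchanged.
= HSL(242°, 20%, 46%)


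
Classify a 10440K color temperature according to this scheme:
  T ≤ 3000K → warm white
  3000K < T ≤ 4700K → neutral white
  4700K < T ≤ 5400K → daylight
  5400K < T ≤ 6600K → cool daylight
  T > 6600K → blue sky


Temperature: 10440K
10440K > 6600K → blue sky
Classification: blue sky


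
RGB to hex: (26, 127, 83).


R = 26 → 1A (hex)
G = 127 → 7F (hex)
B = 83 → 53 (hex)
Hex = #1A7F53


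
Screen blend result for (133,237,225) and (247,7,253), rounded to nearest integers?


Screen: C = 255 - (255-A)×(255-B)/255, rounded to nearest integer
R: 255 - (255-133)×(255-247)/255 = 255 - 976/255 ≈ 255 - 3.827 = 251.173 → 251
G: 255 - (255-237)×(255-7)/255 = 255 - 4464/255 ≈ 255 - 17.506 = 237.494 → 237
B: 255 - (255-225)×(255-253)/255 = 255 - 60/255 ≈ 255 - 0.235 = 254.765 → 255
= RGB(251, 237, 255)


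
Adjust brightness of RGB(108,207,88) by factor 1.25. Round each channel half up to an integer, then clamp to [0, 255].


Multiply each channel by 1.25, round half up, clamp to [0, 255]
R: 108×1.25 = 135
G: 207×1.25 = 258.75 → round → 259 → clamp → 255
B: 88×1.25 = 110
= RGB(135, 255, 110)


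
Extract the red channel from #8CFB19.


Color: #8CFB19
R = 8C = 140
G = FB = 251
B = 19 = 25
Red = 140


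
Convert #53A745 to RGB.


53 → 83 (R)
A7 → 167 (G)
45 → 69 (B)
= RGB(83, 167, 69)


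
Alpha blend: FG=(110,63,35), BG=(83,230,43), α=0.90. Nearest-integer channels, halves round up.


C = α×F + (1-α)×B, with 1-α = 0.10
R: 0.90×110 + 0.10×83 = 99.00 + 8.30 = 107.30 → 107
G: 0.90×63 + 0.10×230 = 56.70 + 23.00 = 79.70 → 80
B: 0.90×35 + 0.10×43 = 31.50 + 4.30 = 35.80 → 36
= RGB(107, 80, 36)


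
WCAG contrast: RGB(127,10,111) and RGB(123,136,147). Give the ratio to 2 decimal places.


Linearize each sRGB channel c=v/255: c/12.92 if c ≤ 0.04045 else ((c+0.055)/1.055)^2.4
L = 0.2126×R_lin + 0.7152×G_lin + 0.0722×B_lin
Color 1 (127,10,111):
  R=127: 127/255≈0.4980 > 0.04045 → ((0.4980+0.055)/1.055)^2.4 ≈ 0.21223
  G=10: 10/255≈0.0392 ≤ 0.04045 → 0.0392/12.92 ≈ 0.00304
  B=111: 111/255≈0.4353 > 0.04045 → ((0.4353+0.055)/1.055)^2.4 ≈ 0.15896
  L1 = 0.2126×0.21223 + 0.7152×0.00304 + 0.0722×0.15896 ≈ 0.05877
Color 2 (123,136,147):
  R=123: 123/255≈0.4824 > 0.04045 → ((0.4824+0.055)/1.055)^2.4 ≈ 0.19807
  G=136: 136/255≈0.5333 > 0.04045 → ((0.5333+0.055)/1.055)^2.4 ≈ 0.24620
  B=147: 147/255≈0.5765 > 0.04045 → ((0.5765+0.055)/1.055)^2.4 ≈ 0.29177
  L2 = 0.2126×0.19807 + 0.7152×0.24620 + 0.0722×0.29177 ≈ 0.23926
Lighter = 0.23926, Darker = 0.05877
Ratio = (L_lighter + 0.05) / (L_darker + 0.05)
Ratio = (0.23926 + 0.05) / (0.05877 + 0.05) = 0.28926 / 0.10877 ≈ 2.6594
Ratio ≈ 2.66:1


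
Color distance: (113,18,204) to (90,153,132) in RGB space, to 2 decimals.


d = √[(R₁-R₂)² + (G₁-G₂)² + (B₁-B₂)²]
d = √[(113-90)² + (18-153)² + (204-132)²]
d = √[529 + 18225 + 5184]
d = √23938
d ≈ 154.72


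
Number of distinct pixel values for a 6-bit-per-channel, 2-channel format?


Total bits = 6 bits/channel × 2 channels = 12 bits
Distinct pixel values = 2^12
= 4,096 pixel values


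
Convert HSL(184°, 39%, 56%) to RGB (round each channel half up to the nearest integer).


H=184°, S=0.39, L=0.56
C = (1-|2L-1|)×S = (1-|0.12|)×0.39 = 0.3432
H' = H/60 = 184/60 ≈ 3.0667; X = C×(1-|H' mod 2 - 1|) = 0.32032
m = L - C/2 = 0.56 - 0.1716 = 0.3884
Sector ⌊H'⌋ = 3 → (R',G',B') = (0.0, 0.32032, 0.3432)
RGB = ((R'+m)×255, (G'+m)×255, (B'+m)×255) = (99.042, 180.7236, 186.558)
Round half up → RGB(99, 181, 187)


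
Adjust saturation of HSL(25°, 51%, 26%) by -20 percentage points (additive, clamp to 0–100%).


Original S = 51%
Adjustment = -20 percentage points
New S = 51 + (-20) = 31
Clamp to [0, 100] → 31
= HSL(25°, 31%, 26%)


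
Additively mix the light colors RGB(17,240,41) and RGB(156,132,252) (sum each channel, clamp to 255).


Additive: each channel = min(255, C₁+C₂)
R: 17+156 = 173 → 173
G: 240+132 = 372 → 255
B: 41+252 = 293 → 255
= RGB(173, 255, 255)


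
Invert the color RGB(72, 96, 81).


Invert: (255-R, 255-G, 255-B)
R: 255-72 = 183
G: 255-96 = 159
B: 255-81 = 174
= RGB(183, 159, 174)


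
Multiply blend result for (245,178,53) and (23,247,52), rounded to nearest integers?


Multiply: C = A×B/255, rounded to nearest integer
R: 245×23/255 = 5635/255 ≈ 22.098 → 22
G: 178×247/255 = 43966/255 ≈ 172.416 → 172
B: 53×52/255 = 2756/255 ≈ 10.808 → 11
= RGB(22, 172, 11)


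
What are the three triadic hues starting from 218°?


Triadic: equally spaced at 120° intervals
H1 = 218°
H2 = (218 + 120) mod 360 = 338°
H3 = (218 + 240) mod 360 = 98°
Triadic = 218°, 338°, 98°


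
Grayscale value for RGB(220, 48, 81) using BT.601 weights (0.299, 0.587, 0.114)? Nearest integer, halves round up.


Gray = 0.299×R + 0.587×G + 0.114×B
Gray = 0.299×220 + 0.587×48 + 0.114×81
Gray = 65.780 + 28.176 + 9.234
Gray = 103.190 → round half up → 103
Gray = 103


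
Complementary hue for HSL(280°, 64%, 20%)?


Complement = opposite side of color wheel = hue + 180°
H' = (280 + 180) mod 360 = 100°
S and L unchanged.
= HSL(100°, 64%, 20%)


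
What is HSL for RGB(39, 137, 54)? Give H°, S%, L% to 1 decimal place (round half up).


Normalize: R'=39/255≈0.1529, G'=137/255≈0.5373, B'=54/255≈0.2118
Max=137/255, Min=39/255, Δ=Max-Min=98/255
L = (Max+Min)/2 = (137+39)/510 = 176/510 = 0.34509… → L = 34.5%
L ≤ 0.5 → S = Δ/(Max+Min) = 98/(137+39) = 98/176 = 0.55681… → S = 55.7%
(the 1/255 factors cancel in S and H, so raw channel differences can be used)
Max is G' → H = 60 × ((B-R)/Δ + 2) = 60 × ((54-39)/98 + 2)
  15/98 + 2 = 0.1530… + 2 = 2.1530…
  H = 60 × 2.1530… = 129.183…° → H = 129.2°
= HSL(129.2°, 55.7%, 34.5%)


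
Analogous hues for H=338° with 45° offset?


Base hue: 338°
Left analog: (338 - 45) mod 360 = 293°
Right analog: (338 + 45) mod 360 = 23°
Analogous hues = 293° and 23°


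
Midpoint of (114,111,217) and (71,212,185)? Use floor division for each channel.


Midpoint: each channel = ⌊(C₁+C₂)/2⌋
R: ⌊(114+71)/2⌋ = 92
G: ⌊(111+212)/2⌋ = 161
B: ⌊(217+185)/2⌋ = 201
= RGB(92, 161, 201)


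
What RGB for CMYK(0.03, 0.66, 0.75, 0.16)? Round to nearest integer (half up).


R = 255 × (1-C) × (1-K) = 255 × 0.97 × 0.84 = 207.774 → 208
G = 255 × (1-M) × (1-K) = 255 × 0.34 × 0.84 = 72.828 → 73
B = 255 × (1-Y) × (1-K) = 255 × 0.25 × 0.84 = 53.55 → 54
= RGB(208, 73, 54)


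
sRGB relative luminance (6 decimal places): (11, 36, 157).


Linearize each channel (sRGB transfer function): c = v/255; c_lin = c/12.92 if c ≤ 0.04045, else ((c+0.055)/1.055)^2.4
  R: 11/255 ≈ 0.043137 > 0.04045 → ((0.043137+0.055)/1.055)^2.4 ≈ 0.003347
  G: 36/255 ≈ 0.141176 > 0.04045 → ((0.141176+0.055)/1.055)^2.4 ≈ 0.017642
  B: 157/255 ≈ 0.615686 > 0.04045 → ((0.615686+0.055)/1.055)^2.4 ≈ 0.337164
R_lin = 0.003347, G_lin = 0.017642, B_lin = 0.337164
L = 0.2126×R + 0.7152×G + 0.0722×B
L = 0.2126×0.003347 + 0.7152×0.017642 + 0.0722×0.337164
L ≈ 0.037672


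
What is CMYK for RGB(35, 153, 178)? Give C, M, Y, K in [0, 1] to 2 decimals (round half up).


R'=35/255≈0.1373, G'=153/255≈0.6000, B'=178/255≈0.6980
K = 1 - max(R',G',B') = 1 - 178/255 = 77/255 = 0.30196… → 0.30
(1-R'-K)/(1-K) simplifies to (max-R)/max with max = 178:
C = (178-35)/178 = 143/178 = 0.80337… → 0.80
M = (178-153)/178 = 25/178 = 0.14044… → 0.14
Y = (178-178)/178 = 0/178 = 0 → 0.00
= CMYK(0.80, 0.14, 0.00, 0.30)


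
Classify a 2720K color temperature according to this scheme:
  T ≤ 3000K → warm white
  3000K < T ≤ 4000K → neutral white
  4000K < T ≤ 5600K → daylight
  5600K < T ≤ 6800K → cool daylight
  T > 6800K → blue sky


Temperature: 2720K
2720K ≤ 3000K → warm white
Classification: warm white


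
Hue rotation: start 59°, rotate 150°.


New hue = (H + rotation) mod 360
New hue = (59 + 150) mod 360
= 209 mod 360
= 209°


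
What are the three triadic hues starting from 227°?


Triadic: equally spaced at 120° intervals
H1 = 227°
H2 = (227 + 120) mod 360 = 347°
H3 = (227 + 240) mod 360 = 107°
Triadic = 227°, 347°, 107°


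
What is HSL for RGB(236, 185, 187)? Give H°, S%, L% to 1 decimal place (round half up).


Normalize: R'=236/255≈0.9255, G'=185/255≈0.7255, B'=187/255≈0.7333
Max=236/255, Min=185/255, Δ=Max-Min=51/255
L = (Max+Min)/2 = (236+185)/510 = 421/510 = 0.82549… → L = 82.5%
L > 0.5 → S = Δ/(2-Max-Min) = 51/(510-236-185) = 51/89 = 0.57303… → S = 57.3%
(the 1/255 factors cancel in S and H, so raw channel differences can be used)
Max is R' → H = 60 × (((G-B)/Δ) mod 6) = 60 × (((185-187)/51) mod 6)
  (-2)/51 = -0.0392…; negative, so add 6 → 5.9607…
  H = 60 × 5.9607… = 357.647…° → H = 357.6°
= HSL(357.6°, 57.3%, 82.5%)


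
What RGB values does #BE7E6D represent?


BE → 190 (R)
7E → 126 (G)
6D → 109 (B)
= RGB(190, 126, 109)


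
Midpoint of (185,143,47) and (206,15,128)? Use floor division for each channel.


Midpoint: each channel = ⌊(C₁+C₂)/2⌋
R: ⌊(185+206)/2⌋ = 195
G: ⌊(143+15)/2⌋ = 79
B: ⌊(47+128)/2⌋ = 87
= RGB(195, 79, 87)


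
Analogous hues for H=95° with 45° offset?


Base hue: 95°
Left analog: (95 - 45) mod 360 = 50°
Right analog: (95 + 45) mod 360 = 140°
Analogous hues = 50° and 140°


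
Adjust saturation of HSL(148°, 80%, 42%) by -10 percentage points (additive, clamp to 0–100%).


Original S = 80%
Adjustment = -10 percentage points
New S = 80 + (-10) = 70
Clamp to [0, 100] → 70
= HSL(148°, 70%, 42%)


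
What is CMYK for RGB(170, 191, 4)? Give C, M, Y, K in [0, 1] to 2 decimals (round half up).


R'=170/255≈0.6667, G'=191/255≈0.7490, B'=4/255≈0.0157
K = 1 - max(R',G',B') = 1 - 191/255 = 64/255 = 0.25098… → 0.25
(1-R'-K)/(1-K) simplifies to (max-R)/max with max = 191:
C = (191-170)/191 = 21/191 = 0.10994… → 0.11
M = (191-191)/191 = 0/191 = 0 → 0.00
Y = (191-4)/191 = 187/191 = 0.97905… → 0.98
= CMYK(0.11, 0.00, 0.98, 0.25)


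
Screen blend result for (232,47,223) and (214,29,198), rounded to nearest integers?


Screen: C = 255 - (255-A)×(255-B)/255, rounded to nearest integer
R: 255 - (255-232)×(255-214)/255 = 255 - 943/255 ≈ 255 - 3.698 = 251.302 → 251
G: 255 - (255-47)×(255-29)/255 = 255 - 47008/255 ≈ 255 - 184.345 = 70.655 → 71
B: 255 - (255-223)×(255-198)/255 = 255 - 1824/255 ≈ 255 - 7.153 = 247.847 → 248
= RGB(251, 71, 248)


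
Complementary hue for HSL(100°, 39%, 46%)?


Complement = opposite side of color wheel = hue + 180°
H' = (100 + 180) mod 360 = 280°
S and L unchanged.
= HSL(280°, 39%, 46%)


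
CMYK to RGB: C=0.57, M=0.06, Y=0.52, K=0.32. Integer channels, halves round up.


R = 255 × (1-C) × (1-K) = 255 × 0.43 × 0.68 = 74.562 → 75
G = 255 × (1-M) × (1-K) = 255 × 0.94 × 0.68 = 162.996 → 163
B = 255 × (1-Y) × (1-K) = 255 × 0.48 × 0.68 = 83.232 → 83
= RGB(75, 163, 83)


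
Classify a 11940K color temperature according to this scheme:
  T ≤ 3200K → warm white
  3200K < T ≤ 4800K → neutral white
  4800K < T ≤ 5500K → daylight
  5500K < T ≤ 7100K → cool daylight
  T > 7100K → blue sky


Temperature: 11940K
11940K > 7100K → blue sky
Classification: blue sky


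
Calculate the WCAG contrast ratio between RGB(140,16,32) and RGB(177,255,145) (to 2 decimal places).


Linearize each sRGB channel c=v/255: c/12.92 if c ≤ 0.04045 else ((c+0.055)/1.055)^2.4
L = 0.2126×R_lin + 0.7152×G_lin + 0.0722×B_lin
Color 1 (140,16,32):
  R=140: 140/255≈0.5490 > 0.04045 → ((0.5490+0.055)/1.055)^2.4 ≈ 0.26225
  G=16: 16/255≈0.0627 > 0.04045 → ((0.0627+0.055)/1.055)^2.4 ≈ 0.00518
  B=32: 32/255≈0.1255 > 0.04045 → ((0.1255+0.055)/1.055)^2.4 ≈ 0.01444
  L1 = 0.2126×0.26225 + 0.7152×0.00518 + 0.0722×0.01444 ≈ 0.06050
Color 2 (177,255,145):
  R=177: 177/255≈0.6941 > 0.04045 → ((0.6941+0.055)/1.055)^2.4 ≈ 0.43966
  G=255: 255/255≈1.0000 > 0.04045 → ((1.0000+0.055)/1.055)^2.4 ≈ 1.00000
  B=145: 145/255≈0.5686 > 0.04045 → ((0.5686+0.055)/1.055)^2.4 ≈ 0.28315
  L2 = 0.2126×0.43966 + 0.7152×1.00000 + 0.0722×0.28315 ≈ 0.82911
Lighter = 0.82911, Darker = 0.06050
Ratio = (L_lighter + 0.05) / (L_darker + 0.05)
Ratio = (0.82911 + 0.05) / (0.06050 + 0.05) = 0.87911 / 0.11050 ≈ 7.9556
Ratio ≈ 7.96:1


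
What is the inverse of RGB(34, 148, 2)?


Invert: (255-R, 255-G, 255-B)
R: 255-34 = 221
G: 255-148 = 107
B: 255-2 = 253
= RGB(221, 107, 253)


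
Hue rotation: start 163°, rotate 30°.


New hue = (H + rotation) mod 360
New hue = (163 + 30) mod 360
= 193 mod 360
= 193°


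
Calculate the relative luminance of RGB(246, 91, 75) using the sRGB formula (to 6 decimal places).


Linearize each channel (sRGB transfer function): c = v/255; c_lin = c/12.92 if c ≤ 0.04045, else ((c+0.055)/1.055)^2.4
  R: 246/255 ≈ 0.964706 > 0.04045 → ((0.964706+0.055)/1.055)^2.4 ≈ 0.921582
  G: 91/255 ≈ 0.356863 > 0.04045 → ((0.356863+0.055)/1.055)^2.4 ≈ 0.104616
  B: 75/255 ≈ 0.294118 > 0.04045 → ((0.294118+0.055)/1.055)^2.4 ≈ 0.070360
R_lin = 0.921582, G_lin = 0.104616, B_lin = 0.070360
L = 0.2126×R + 0.7152×G + 0.0722×B
L = 0.2126×0.921582 + 0.7152×0.104616 + 0.0722×0.070360
L ≈ 0.275830


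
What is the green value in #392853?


Color: #392853
R = 39 = 57
G = 28 = 40
B = 53 = 83
Green = 40


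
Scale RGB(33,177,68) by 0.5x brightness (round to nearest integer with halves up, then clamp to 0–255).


Multiply each channel by 0.5, round half up, clamp to [0, 255]
R: 33×0.5 = 16.5 → round → 17
G: 177×0.5 = 88.5 → round → 89
B: 68×0.5 = 34
= RGB(17, 89, 34)


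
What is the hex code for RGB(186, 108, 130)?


R = 186 → BA (hex)
G = 108 → 6C (hex)
B = 130 → 82 (hex)
Hex = #BA6C82


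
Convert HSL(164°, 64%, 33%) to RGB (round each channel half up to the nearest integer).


H=164°, S=0.64, L=0.33
C = (1-|2L-1|)×S = (1-|-0.34|)×0.64 = 0.4224
H' = H/60 = 164/60 ≈ 2.7333; X = C×(1-|H' mod 2 - 1|) = 0.30976
m = L - C/2 = 0.33 - 0.2112 = 0.1188
Sector ⌊H'⌋ = 2 → (R',G',B') = (0.0, 0.4224, 0.30976)
RGB = ((R'+m)×255, (G'+m)×255, (B'+m)×255) = (30.294, 138.006, 109.2828)
Round half up → RGB(30, 138, 109)


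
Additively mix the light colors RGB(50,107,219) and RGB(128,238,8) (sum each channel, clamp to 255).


Additive: each channel = min(255, C₁+C₂)
R: 50+128 = 178 → 178
G: 107+238 = 345 → 255
B: 219+8 = 227 → 227
= RGB(178, 255, 227)


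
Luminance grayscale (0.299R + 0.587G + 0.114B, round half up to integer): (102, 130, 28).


Gray = 0.299×R + 0.587×G + 0.114×B
Gray = 0.299×102 + 0.587×130 + 0.114×28
Gray = 30.498 + 76.310 + 3.192
Gray = 110.000 → round half up → 110
Gray = 110
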